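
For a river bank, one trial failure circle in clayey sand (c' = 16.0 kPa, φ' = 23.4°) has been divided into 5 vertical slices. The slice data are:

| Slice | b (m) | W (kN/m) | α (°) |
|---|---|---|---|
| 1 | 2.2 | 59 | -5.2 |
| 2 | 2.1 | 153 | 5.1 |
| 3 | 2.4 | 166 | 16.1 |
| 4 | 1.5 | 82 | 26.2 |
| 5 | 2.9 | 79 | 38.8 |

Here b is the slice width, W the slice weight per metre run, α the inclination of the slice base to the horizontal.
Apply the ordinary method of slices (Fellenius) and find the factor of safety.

Ordinary method of slices: FS = Σ[c'·Δl_i + (W_i cosα_i)·tanφ'] / Σ W_i sinα_i, with Δl_i = b_i / cosα_i.
Slice 1: Δl = 2.2/cos(-5.2°) = 2.209 m; N'_1 = 59·cos(-5.2°) = 58.8; c'Δl = 35.35; W sinα = -5.3
Slice 2: Δl = 2.1/cos5.1° = 2.108 m; N'_2 = 153·cos5.1° = 152.4; c'Δl = 33.73; W sinα = 13.6
Slice 3: Δl = 2.4/cos16.1° = 2.498 m; N'_3 = 166·cos16.1° = 159.5; c'Δl = 39.97; W sinα = 46.0
Slice 4: Δl = 1.5/cos26.2° = 1.672 m; N'_4 = 82·cos26.2° = 73.6; c'Δl = 26.75; W sinα = 36.2
Slice 5: Δl = 2.9/cos38.8° = 3.721 m; N'_5 = 79·cos38.8° = 61.6; c'Δl = 59.54; W sinα = 49.5
Σc'Δl = 195.3 kN/m; ΣN' = 505.8 kN/m; ΣW sinα = 140.0 kN/m
Resisting = 195.3 + 505.8·tan23.4° = 195.3 + 218.9 = 414.2 kN/m
FS = 414.2 / 140.0 = 2.959

FS = 2.96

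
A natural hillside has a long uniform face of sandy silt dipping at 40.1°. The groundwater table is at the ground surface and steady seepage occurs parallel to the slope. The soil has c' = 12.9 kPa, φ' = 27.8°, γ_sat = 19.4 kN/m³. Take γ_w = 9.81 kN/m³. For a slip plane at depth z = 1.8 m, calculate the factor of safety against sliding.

With seepage parallel to the slope and the water table at the surface, the effective normal stress on the slip plane uses the buoyant unit weight γ' = γ_sat − γ_w while the driving shear stress uses γ_sat:
FS = [c' + γ' z cos²β tanφ'] / [γ_sat z sinβ cosβ]
γ' = 19.4 − 9.81 = 9.59 kN/m³
Numerator = 12.9 + 9.59·1.8·cos²40.1°·tan27.8° = 12.9 + 9.59·1.8·0.5851·0.5272 = 18.225 kPa
Denominator = 19.4·1.8·sin40.1°·cos40.1° = 19.4·1.8·0.6441·0.7649 = 17.205 kPa
FS = 18.225 / 17.205 = 1.059

FS = 1.06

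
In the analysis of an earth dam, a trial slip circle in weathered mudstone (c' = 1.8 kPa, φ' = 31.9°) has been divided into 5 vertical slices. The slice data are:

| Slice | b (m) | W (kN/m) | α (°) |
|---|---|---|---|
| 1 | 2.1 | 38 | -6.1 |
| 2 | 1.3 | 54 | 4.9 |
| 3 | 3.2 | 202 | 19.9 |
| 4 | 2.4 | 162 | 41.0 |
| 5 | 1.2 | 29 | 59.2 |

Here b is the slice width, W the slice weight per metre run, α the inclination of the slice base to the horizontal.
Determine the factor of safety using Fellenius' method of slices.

FS = 1.41

Ordinary method of slices: FS = Σ[c'·Δl_i + (W_i cosα_i)·tanφ'] / Σ W_i sinα_i, with Δl_i = b_i / cosα_i.
Slice 1: Δl = 2.1/cos(-6.1°) = 2.112 m; N'_1 = 38·cos(-6.1°) = 37.8; c'Δl = 3.80; W sinα = -4.0
Slice 2: Δl = 1.3/cos4.9° = 1.305 m; N'_2 = 54·cos4.9° = 53.8; c'Δl = 2.35; W sinα = 4.6
Slice 3: Δl = 3.2/cos19.9° = 3.403 m; N'_3 = 202·cos19.9° = 189.9; c'Δl = 6.13; W sinα = 68.8
Slice 4: Δl = 2.4/cos41.0° = 3.180 m; N'_4 = 162·cos41.0° = 122.3; c'Δl = 5.72; W sinα = 106.3
Slice 5: Δl = 1.2/cos59.2° = 2.344 m; N'_5 = 29·cos59.2° = 14.8; c'Δl = 4.22; W sinα = 24.9
Σc'Δl = 22.2 kN/m; ΣN' = 418.6 kN/m; ΣW sinα = 200.5 kN/m
Resisting = 22.2 + 418.6·tan31.9° = 22.2 + 260.6 = 282.8 kN/m
FS = 282.8 / 200.5 = 1.410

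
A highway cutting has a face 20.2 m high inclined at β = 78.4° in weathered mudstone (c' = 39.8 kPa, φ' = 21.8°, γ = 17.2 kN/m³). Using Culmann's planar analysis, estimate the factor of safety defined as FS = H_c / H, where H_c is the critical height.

H_c = (4c'/γ) · sinβ cosφ' / [1 − cos(β − φ')]
    = (4·39.8/17.2) · sin78.4°·cos21.8° / [1 − cos56.6°]
    = 9.256 · 0.9095 / 0.4495 = 18.73 m
FS = H_c / H = 18.73 / 20.2 = 0.927

FS = 0.93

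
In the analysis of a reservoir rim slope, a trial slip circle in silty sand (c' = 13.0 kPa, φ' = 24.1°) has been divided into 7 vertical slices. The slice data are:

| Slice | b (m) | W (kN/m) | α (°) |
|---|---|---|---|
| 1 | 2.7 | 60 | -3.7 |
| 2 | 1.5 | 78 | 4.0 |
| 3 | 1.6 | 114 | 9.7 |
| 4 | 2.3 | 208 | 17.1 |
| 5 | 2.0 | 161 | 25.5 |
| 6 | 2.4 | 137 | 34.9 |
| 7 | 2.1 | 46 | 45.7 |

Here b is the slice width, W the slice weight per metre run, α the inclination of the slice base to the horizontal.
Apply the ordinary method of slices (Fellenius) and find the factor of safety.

FS = 2.07

Ordinary method of slices: FS = Σ[c'·Δl_i + (W_i cosα_i)·tanφ'] / Σ W_i sinα_i, with Δl_i = b_i / cosα_i.
Slice 1: Δl = 2.7/cos(-3.7°) = 2.706 m; N'_1 = 60·cos(-3.7°) = 59.9; c'Δl = 35.17; W sinα = -3.9
Slice 2: Δl = 1.5/cos4.0° = 1.504 m; N'_2 = 78·cos4.0° = 77.8; c'Δl = 19.55; W sinα = 5.4
Slice 3: Δl = 1.6/cos9.7° = 1.623 m; N'_3 = 114·cos9.7° = 112.4; c'Δl = 21.10; W sinα = 19.2
Slice 4: Δl = 2.3/cos17.1° = 2.406 m; N'_4 = 208·cos17.1° = 198.8; c'Δl = 31.28; W sinα = 61.2
Slice 5: Δl = 2.0/cos25.5° = 2.216 m; N'_5 = 161·cos25.5° = 145.3; c'Δl = 28.81; W sinα = 69.3
Slice 6: Δl = 2.4/cos34.9° = 2.926 m; N'_6 = 137·cos34.9° = 112.4; c'Δl = 38.04; W sinα = 78.4
Slice 7: Δl = 2.1/cos45.7° = 3.007 m; N'_7 = 46·cos45.7° = 32.1; c'Δl = 39.09; W sinα = 32.9
Σc'Δl = 213.0 kN/m; ΣN' = 738.7 kN/m; ΣW sinα = 262.6 kN/m
Resisting = 213.0 + 738.7·tan24.1° = 213.0 + 330.4 = 543.5 kN/m
FS = 543.5 / 262.6 = 2.070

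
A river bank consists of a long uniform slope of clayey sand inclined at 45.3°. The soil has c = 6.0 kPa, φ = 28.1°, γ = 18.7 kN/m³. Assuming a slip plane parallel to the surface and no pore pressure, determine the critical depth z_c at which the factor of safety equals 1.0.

Setting FS = 1.00 in FS = [c + γz cos²β tanφ] / [γz sinβ cosβ] and solving for z:
z = c / [γ cosβ (FS·sinβ − cosβ·tanφ)]
  = 6.0 / [18.7·cos45.3°·(1.00·sin45.3° − cos45.3°·tan28.1°)]
  = 6.0 / [18.7·0.7034·(1.00·0.7108 − 0.7034·0.5340)]
  = 6.0 / 4.4093 = 1.361 m

z_c = 1.36 m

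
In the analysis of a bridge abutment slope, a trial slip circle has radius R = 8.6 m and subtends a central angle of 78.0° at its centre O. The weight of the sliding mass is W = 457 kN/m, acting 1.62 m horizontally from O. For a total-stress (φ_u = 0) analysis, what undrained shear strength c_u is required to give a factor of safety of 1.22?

c_u = 9.0 kPa

FS = c_u·L_a·R / (W·d), so c_u = FS·W·d / (L_a·R).
Arc length L_a = R·θ = 8.6·(78.0°·π/180) = 8.6·1.3614 = 11.71 m
c_u = 1.22·457·1.62 / (11.71·8.6) = 903.2 / 100.69 = 8.97 kPa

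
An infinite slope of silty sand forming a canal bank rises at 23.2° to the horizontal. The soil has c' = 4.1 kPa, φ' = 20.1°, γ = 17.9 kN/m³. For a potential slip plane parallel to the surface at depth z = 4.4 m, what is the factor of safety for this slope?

FS = 1.00

For an infinite slope with a slip plane parallel to the surface (no pore pressure): FS = [c' + γz cos²β tanφ'] / [γz sinβ cosβ].
γz = 17.9·4.4 = 78.76 kN/m²
Numerator = 4.1 + 78.76·cos²23.2°·tan20.1° = 4.1 + 78.76·0.8448·0.3659 = 28.449 kPa
Denominator = 78.76·sin23.2°·cos23.2° = 78.76·0.3939·0.9191 = 28.518 kPa
FS = 28.449 / 28.518 = 0.998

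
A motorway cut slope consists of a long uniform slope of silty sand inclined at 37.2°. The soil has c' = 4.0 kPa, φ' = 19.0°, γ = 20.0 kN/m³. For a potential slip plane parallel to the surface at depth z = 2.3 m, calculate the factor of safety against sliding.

FS = 0.63

For an infinite slope with a slip plane parallel to the surface (no pore pressure): FS = [c' + γz cos²β tanφ'] / [γz sinβ cosβ].
γz = 20.0·2.3 = 46.00 kN/m²
Numerator = 4.0 + 46.00·cos²37.2°·tan19.0° = 4.0 + 46.00·0.6345·0.3443 = 14.049 kPa
Denominator = 46.00·sin37.2°·cos37.2° = 46.00·0.6046·0.7965 = 22.153 kPa
FS = 14.049 / 22.153 = 0.634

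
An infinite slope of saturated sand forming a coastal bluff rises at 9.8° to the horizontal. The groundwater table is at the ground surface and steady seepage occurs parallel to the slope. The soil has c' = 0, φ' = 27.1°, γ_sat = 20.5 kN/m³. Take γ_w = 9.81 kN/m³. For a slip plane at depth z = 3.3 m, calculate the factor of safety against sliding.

With seepage parallel to the slope and the water table at the surface, the effective normal stress on the slip plane uses the buoyant unit weight γ' = γ_sat − γ_w while the driving shear stress uses γ_sat:
FS = [c' + γ' z cos²β tanφ'] / [γ_sat z sinβ cosβ]
(For c' = 0 this reduces to FS = (γ'/γ_sat)·tanφ'/tanβ.)
γ' = 20.5 − 9.81 = 10.69 kN/m³
Numerator = 0.0 + 10.69·3.3·cos²9.8°·tan27.1° = 0.0 + 10.69·3.3·0.9710·0.5117 = 17.529 kPa
Denominator = 20.5·3.3·sin9.8°·cos9.8° = 20.5·3.3·0.1702·0.9854 = 11.347 kPa
FS = 17.529 / 11.347 = 1.545

FS = 1.54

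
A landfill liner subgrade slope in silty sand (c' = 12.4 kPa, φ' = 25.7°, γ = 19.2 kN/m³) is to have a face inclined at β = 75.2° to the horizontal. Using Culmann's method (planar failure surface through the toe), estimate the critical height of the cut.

H_c = 6.42 m

Culmann's analysis gives the critical failure plane at α_cr = (β + φ')/2 = (75.2 + 25.7)/2 = 50.5°, and the critical height
H_c = (4c'/γ) · sinβ cosφ' / [1 − cos(β − φ')]
    = (4·12.4/19.2) · sin75.2°·cos25.7° / [1 − cos(49.5°)]
    = 2.583 · 0.9668·0.9011 / [1 − 0.6494]
    = 2.583 · 0.8712 / 0.3506
    = 6.42 m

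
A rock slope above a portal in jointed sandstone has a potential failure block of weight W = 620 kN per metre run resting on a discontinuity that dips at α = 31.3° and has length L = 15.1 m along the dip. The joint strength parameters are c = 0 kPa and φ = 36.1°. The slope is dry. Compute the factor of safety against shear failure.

FS = 1.20

Resolving the block weight along and normal to the plane and applying the Mohr–Coulomb strength on the joint:
N' = W cosα = 620·cos31.3° = 529.8 kN/m
Driving force T = W sinα = 620·sin31.3° = 322.1 kN/m
Resisting force R = c·L + N'·tanφ = 0·15.1 + 529.8·tan36.1° = 0.0 + 386.3 = 386.3 kN/m
FS = R / T = 386.3 / 322.1 = 1.199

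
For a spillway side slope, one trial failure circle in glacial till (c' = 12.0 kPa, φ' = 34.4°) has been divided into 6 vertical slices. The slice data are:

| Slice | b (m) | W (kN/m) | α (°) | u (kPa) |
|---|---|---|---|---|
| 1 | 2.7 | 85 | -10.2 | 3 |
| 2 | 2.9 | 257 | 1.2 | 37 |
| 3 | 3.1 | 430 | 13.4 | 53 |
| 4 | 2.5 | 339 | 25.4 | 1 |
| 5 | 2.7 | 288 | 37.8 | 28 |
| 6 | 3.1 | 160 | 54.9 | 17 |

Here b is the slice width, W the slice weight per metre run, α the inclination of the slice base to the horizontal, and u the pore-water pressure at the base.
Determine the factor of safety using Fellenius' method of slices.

Ordinary method of slices: FS = Σ[c'·Δl_i + (W_i cosα_i − u_i·Δl_i)·tanφ'] / Σ W_i sinα_i, with Δl_i = b_i / cosα_i.
Slice 1: Δl = 2.7/cos(-10.2°) = 2.743 m; N'_1 = 85·cos(-10.2°) − 3·2.743 = 75.4; c'Δl = 32.92; W sinα = -15.1
Slice 2: Δl = 2.9/cos1.2° = 2.901 m; N'_2 = 257·cos1.2° − 37·2.901 = 149.6; c'Δl = 34.81; W sinα = 5.4
Slice 3: Δl = 3.1/cos13.4° = 3.187 m; N'_3 = 430·cos13.4° − 53·3.187 = 249.4; c'Δl = 38.24; W sinα = 99.7
Slice 4: Δl = 2.5/cos25.4° = 2.768 m; N'_4 = 339·cos25.4° − 1·2.768 = 303.5; c'Δl = 33.21; W sinα = 145.4
Slice 5: Δl = 2.7/cos37.8° = 3.417 m; N'_5 = 288·cos37.8° − 28·3.417 = 131.9; c'Δl = 41.00; W sinα = 176.5
Slice 6: Δl = 3.1/cos54.9° = 5.391 m; N'_6 = 160·cos54.9° − 17·5.391 = 0.3; c'Δl = 64.70; W sinα = 130.9
Σc'Δl = 244.9 kN/m; ΣN' = 910.1 kN/m; ΣW sinα = 542.8 kN/m
Resisting = 244.9 + 910.1·tan34.4° = 244.9 + 623.2 = 868.1 kN/m
FS = 868.1 / 542.8 = 1.599

FS = 1.60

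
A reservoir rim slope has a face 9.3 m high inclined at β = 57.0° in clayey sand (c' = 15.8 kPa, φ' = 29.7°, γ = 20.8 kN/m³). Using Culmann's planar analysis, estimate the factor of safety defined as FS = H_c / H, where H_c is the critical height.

FS = 2.14

H_c = (4c'/γ) · sinβ cosφ' / [1 − cos(β − φ')]
    = (4·15.8/20.8) · sin57.0°·cos29.7° / [1 − cos27.3°]
    = 3.038 · 0.7285 / 0.1114 = 19.87 m
FS = H_c / H = 19.87 / 9.3 = 2.137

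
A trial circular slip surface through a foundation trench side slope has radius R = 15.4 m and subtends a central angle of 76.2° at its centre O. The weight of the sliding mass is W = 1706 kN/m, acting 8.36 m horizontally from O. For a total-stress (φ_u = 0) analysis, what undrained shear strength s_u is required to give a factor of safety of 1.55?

s_u = 70.1 kPa

FS = s_u·L_a·R / (W·d), so s_u = FS·W·d / (L_a·R).
Arc length L_a = R·θ = 15.4·(76.2°·π/180) = 15.4·1.3299 = 20.48 m
s_u = 1.55·1706·8.36 / (20.48·15.4) = 22106.3 / 315.41 = 70.09 kPa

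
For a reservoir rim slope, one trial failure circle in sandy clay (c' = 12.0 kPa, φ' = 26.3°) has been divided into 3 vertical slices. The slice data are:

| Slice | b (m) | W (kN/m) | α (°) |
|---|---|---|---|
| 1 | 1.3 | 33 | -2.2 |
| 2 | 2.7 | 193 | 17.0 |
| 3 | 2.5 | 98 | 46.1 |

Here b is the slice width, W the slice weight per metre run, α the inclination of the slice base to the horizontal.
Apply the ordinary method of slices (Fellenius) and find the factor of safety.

FS = 1.86

Ordinary method of slices: FS = Σ[c'·Δl_i + (W_i cosα_i)·tanφ'] / Σ W_i sinα_i, with Δl_i = b_i / cosα_i.
Slice 1: Δl = 1.3/cos(-2.2°) = 1.301 m; N'_1 = 33·cos(-2.2°) = 33.0; c'Δl = 15.61; W sinα = -1.3
Slice 2: Δl = 2.7/cos17.0° = 2.823 m; N'_2 = 193·cos17.0° = 184.6; c'Δl = 33.88; W sinα = 56.4
Slice 3: Δl = 2.5/cos46.1° = 3.605 m; N'_3 = 98·cos46.1° = 68.0; c'Δl = 43.26; W sinα = 70.6
Σc'Δl = 92.8 kN/m; ΣN' = 285.5 kN/m; ΣW sinα = 125.8 kN/m
Resisting = 92.8 + 285.5·tan26.3° = 92.8 + 141.1 = 233.9 kN/m
FS = 233.9 / 125.8 = 1.859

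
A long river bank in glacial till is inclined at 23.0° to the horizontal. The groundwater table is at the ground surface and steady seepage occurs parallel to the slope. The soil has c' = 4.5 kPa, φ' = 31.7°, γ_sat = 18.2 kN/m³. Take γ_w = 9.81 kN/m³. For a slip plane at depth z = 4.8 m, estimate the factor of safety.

With seepage parallel to the slope and the water table at the surface, the effective normal stress on the slip plane uses the buoyant unit weight γ' = γ_sat − γ_w while the driving shear stress uses γ_sat:
FS = [c' + γ' z cos²β tanφ'] / [γ_sat z sinβ cosβ]
γ' = 18.2 − 9.81 = 8.39 kN/m³
Numerator = 4.5 + 8.39·4.8·cos²23.0°·tan31.7° = 4.5 + 8.39·4.8·0.8473·0.6176 = 25.575 kPa
Denominator = 18.2·4.8·sin23.0°·cos23.0° = 18.2·4.8·0.3907·0.9205 = 31.421 kPa
FS = 25.575 / 31.421 = 0.814

FS = 0.81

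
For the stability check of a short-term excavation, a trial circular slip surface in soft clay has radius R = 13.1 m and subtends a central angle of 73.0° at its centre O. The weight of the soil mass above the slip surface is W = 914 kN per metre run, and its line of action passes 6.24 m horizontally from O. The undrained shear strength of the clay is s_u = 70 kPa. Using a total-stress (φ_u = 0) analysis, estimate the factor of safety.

Taking moments about the centre O, the resisting moment is provided by the undrained shear strength acting along the arc:
Arc length L_a = R·θ = 13.1·(73.0°·π/180) = 13.1·1.2741 = 16.69 m
M_R = s_u·L_a·R = 70·16.69·13.1 = 15305.3 kN·m/m
M_D = W·d = 914·6.24 = 5703.4 kN·m/m
FS = M_R / M_D = 15305.3 / 5703.4 = 2.684

FS = 2.68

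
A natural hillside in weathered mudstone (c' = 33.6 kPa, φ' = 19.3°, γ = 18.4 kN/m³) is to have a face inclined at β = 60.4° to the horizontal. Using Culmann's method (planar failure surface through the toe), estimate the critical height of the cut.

H_c = 24.32 m

Culmann's analysis gives the critical failure plane at α_cr = (β + φ')/2 = (60.4 + 19.3)/2 = 39.9°, and the critical height
H_c = (4c'/γ) · sinβ cosφ' / [1 − cos(β − φ')]
    = (4·33.6/18.4) · sin60.4°·cos19.3° / [1 − cos(41.1°)]
    = 7.304 · 0.8695·0.9438 / [1 − 0.7536]
    = 7.304 · 0.8206 / 0.2464
    = 24.32 m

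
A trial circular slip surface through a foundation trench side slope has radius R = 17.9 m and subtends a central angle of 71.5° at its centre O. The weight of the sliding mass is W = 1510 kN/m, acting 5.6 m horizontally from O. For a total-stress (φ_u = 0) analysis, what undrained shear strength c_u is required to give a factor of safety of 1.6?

FS = c_u·L_a·R / (W·d), so c_u = FS·W·d / (L_a·R).
Arc length L_a = R·θ = 17.9·(71.5°·π/180) = 17.9·1.2479 = 22.34 m
c_u = 1.6·1510·5.6 / (22.34·17.9) = 13529.6 / 399.84 = 33.84 kPa

c_u = 33.8 kPa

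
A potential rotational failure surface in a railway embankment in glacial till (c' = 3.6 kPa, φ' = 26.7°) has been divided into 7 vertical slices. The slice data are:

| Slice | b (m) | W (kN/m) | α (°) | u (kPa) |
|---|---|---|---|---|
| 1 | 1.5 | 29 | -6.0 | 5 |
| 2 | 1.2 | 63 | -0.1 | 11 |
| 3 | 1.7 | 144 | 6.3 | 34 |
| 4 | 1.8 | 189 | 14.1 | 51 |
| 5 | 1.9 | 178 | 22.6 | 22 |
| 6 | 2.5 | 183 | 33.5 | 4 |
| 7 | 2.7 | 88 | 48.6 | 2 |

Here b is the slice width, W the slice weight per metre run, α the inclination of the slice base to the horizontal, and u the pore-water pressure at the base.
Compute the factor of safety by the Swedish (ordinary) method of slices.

Ordinary method of slices: FS = Σ[c'·Δl_i + (W_i cosα_i − u_i·Δl_i)·tanφ'] / Σ W_i sinα_i, with Δl_i = b_i / cosα_i.
Slice 1: Δl = 1.5/cos(-6.0°) = 1.508 m; N'_1 = 29·cos(-6.0°) − 5·1.508 = 21.3; c'Δl = 5.43; W sinα = -3.0
Slice 2: Δl = 1.2/cos(-0.1°) = 1.200 m; N'_2 = 63·cos(-0.1°) − 11·1.200 = 49.8; c'Δl = 4.32; W sinα = -0.1
Slice 3: Δl = 1.7/cos6.3° = 1.710 m; N'_3 = 144·cos6.3° − 34·1.710 = 85.0; c'Δl = 6.16; W sinα = 15.8
Slice 4: Δl = 1.8/cos14.1° = 1.856 m; N'_4 = 189·cos14.1° − 51·1.856 = 88.7; c'Δl = 6.68; W sinα = 46.0
Slice 5: Δl = 1.9/cos22.6° = 2.058 m; N'_5 = 178·cos22.6° − 22·2.058 = 119.1; c'Δl = 7.41; W sinα = 68.4
Slice 6: Δl = 2.5/cos33.5° = 2.998 m; N'_6 = 183·cos33.5° − 4·2.998 = 140.6; c'Δl = 10.79; W sinα = 101.0
Slice 7: Δl = 2.7/cos48.6° = 4.083 m; N'_7 = 88·cos48.6° − 2·4.083 = 50.0; c'Δl = 14.70; W sinα = 66.0
Σc'Δl = 55.5 kN/m; ΣN' = 554.4 kN/m; ΣW sinα = 294.1 kN/m
Resisting = 55.5 + 554.4·tan26.7° = 55.5 + 278.8 = 334.3 kN/m
FS = 334.3 / 294.1 = 1.137

FS = 1.14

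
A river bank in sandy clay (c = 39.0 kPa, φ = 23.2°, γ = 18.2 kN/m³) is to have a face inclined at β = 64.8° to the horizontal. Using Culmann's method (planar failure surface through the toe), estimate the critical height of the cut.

Culmann's analysis gives the critical failure plane at α_cr = (β + φ)/2 = (64.8 + 23.2)/2 = 44.0°, and the critical height
H_c = (4c/γ) · sinβ cosφ / [1 − cos(β − φ)]
    = (4·39.0/18.2) · sin64.8°·cos23.2° / [1 − cos(41.6°)]
    = 8.571 · 0.9048·0.9191 / [1 − 0.7478]
    = 8.571 · 0.8317 / 0.2522
    = 28.27 m

H_c = 28.27 m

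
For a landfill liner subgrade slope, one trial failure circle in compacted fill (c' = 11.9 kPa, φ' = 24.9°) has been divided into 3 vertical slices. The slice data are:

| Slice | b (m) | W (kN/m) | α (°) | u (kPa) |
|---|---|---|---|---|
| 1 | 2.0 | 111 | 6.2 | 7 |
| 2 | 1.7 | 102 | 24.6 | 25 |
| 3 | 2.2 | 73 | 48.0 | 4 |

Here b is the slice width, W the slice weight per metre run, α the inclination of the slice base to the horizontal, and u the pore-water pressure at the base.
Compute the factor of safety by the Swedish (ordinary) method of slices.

Ordinary method of slices: FS = Σ[c'·Δl_i + (W_i cosα_i − u_i·Δl_i)·tanφ'] / Σ W_i sinα_i, with Δl_i = b_i / cosα_i.
Slice 1: Δl = 2.0/cos6.2° = 2.012 m; N'_1 = 111·cos6.2° − 7·2.012 = 96.3; c'Δl = 23.94; W sinα = 12.0
Slice 2: Δl = 1.7/cos24.6° = 1.870 m; N'_2 = 102·cos24.6° − 25·1.870 = 46.0; c'Δl = 22.25; W sinα = 42.5
Slice 3: Δl = 2.2/cos48.0° = 3.288 m; N'_3 = 73·cos48.0° − 4·3.288 = 35.7; c'Δl = 39.13; W sinα = 54.2
Σc'Δl = 85.3 kN/m; ΣN' = 178.0 kN/m; ΣW sinα = 108.7 kN/m
Resisting = 85.3 + 178.0·tan24.9° = 85.3 + 82.6 = 167.9 kN/m
FS = 167.9 / 108.7 = 1.545

FS = 1.54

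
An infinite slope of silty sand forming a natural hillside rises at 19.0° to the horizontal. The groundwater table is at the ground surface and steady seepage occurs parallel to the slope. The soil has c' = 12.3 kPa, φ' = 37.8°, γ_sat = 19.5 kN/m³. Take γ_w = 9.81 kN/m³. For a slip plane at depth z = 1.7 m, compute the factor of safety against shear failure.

With seepage parallel to the slope and the water table at the surface, the effective normal stress on the slip plane uses the buoyant unit weight γ' = γ_sat − γ_w while the driving shear stress uses γ_sat:
FS = [c' + γ' z cos²β tanφ'] / [γ_sat z sinβ cosβ]
γ' = 19.5 − 9.81 = 9.69 kN/m³
Numerator = 12.3 + 9.69·1.7·cos²19.0°·tan37.8° = 12.3 + 9.69·1.7·0.8940·0.7757 = 23.723 kPa
Denominator = 19.5·1.7·sin19.0°·cos19.0° = 19.5·1.7·0.3256·0.9455 = 10.205 kPa
FS = 23.723 / 10.205 = 2.325

FS = 2.32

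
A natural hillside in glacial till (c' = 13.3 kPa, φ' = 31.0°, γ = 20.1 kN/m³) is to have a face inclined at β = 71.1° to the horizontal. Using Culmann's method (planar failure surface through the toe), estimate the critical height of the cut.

H_c = 9.13 m

Culmann's analysis gives the critical failure plane at α_cr = (β + φ')/2 = (71.1 + 31.0)/2 = 51.0°, and the critical height
H_c = (4c'/γ) · sinβ cosφ' / [1 − cos(β − φ')]
    = (4·13.3/20.1) · sin71.1°·cos31.0° / [1 − cos(40.1°)]
    = 2.647 · 0.9461·0.8572 / [1 − 0.7649]
    = 2.647 · 0.8110 / 0.2351
    = 9.13 m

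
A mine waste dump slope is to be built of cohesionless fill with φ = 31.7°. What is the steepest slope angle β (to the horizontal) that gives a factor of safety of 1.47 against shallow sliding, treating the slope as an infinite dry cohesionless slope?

β = 22.8°

For an infinite dry cohesionless slope FS = tanφ/tanβ, so tanβ = tanφ / FS.
tanβ = tan31.7° / 1.47 = 0.6176 / 1.47 = 0.4201
β = arctan(0.4201) = 22.79°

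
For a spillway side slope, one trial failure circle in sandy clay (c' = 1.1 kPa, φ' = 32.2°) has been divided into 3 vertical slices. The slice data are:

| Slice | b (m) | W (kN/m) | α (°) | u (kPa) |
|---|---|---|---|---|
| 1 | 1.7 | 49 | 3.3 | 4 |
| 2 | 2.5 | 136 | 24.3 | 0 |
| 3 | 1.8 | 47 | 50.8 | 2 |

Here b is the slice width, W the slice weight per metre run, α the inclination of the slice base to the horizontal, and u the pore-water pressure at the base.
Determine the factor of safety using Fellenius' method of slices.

Ordinary method of slices: FS = Σ[c'·Δl_i + (W_i cosα_i − u_i·Δl_i)·tanφ'] / Σ W_i sinα_i, with Δl_i = b_i / cosα_i.
Slice 1: Δl = 1.7/cos3.3° = 1.703 m; N'_1 = 49·cos3.3° − 4·1.703 = 42.1; c'Δl = 1.87; W sinα = 2.8
Slice 2: Δl = 2.5/cos24.3° = 2.743 m; N'_2 = 136·cos24.3° − 0·2.743 = 124.0; c'Δl = 3.02; W sinα = 56.0
Slice 3: Δl = 1.8/cos50.8° = 2.848 m; N'_3 = 47·cos50.8° − 2·2.848 = 24.0; c'Δl = 3.13; W sinα = 36.4
Σc'Δl = 8.0 kN/m; ΣN' = 190.1 kN/m; ΣW sinα = 95.2 kN/m
Resisting = 8.0 + 190.1·tan32.2° = 8.0 + 119.7 = 127.7 kN/m
FS = 127.7 / 95.2 = 1.341

FS = 1.34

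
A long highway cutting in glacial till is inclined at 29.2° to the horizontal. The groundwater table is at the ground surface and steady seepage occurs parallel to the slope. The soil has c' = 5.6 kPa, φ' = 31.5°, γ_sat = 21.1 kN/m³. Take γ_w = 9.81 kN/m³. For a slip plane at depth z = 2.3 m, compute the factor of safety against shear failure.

FS = 0.86

With seepage parallel to the slope and the water table at the surface, the effective normal stress on the slip plane uses the buoyant unit weight γ' = γ_sat − γ_w while the driving shear stress uses γ_sat:
FS = [c' + γ' z cos²β tanφ'] / [γ_sat z sinβ cosβ]
γ' = 21.1 − 9.81 = 11.29 kN/m³
Numerator = 5.6 + 11.29·2.3·cos²29.2°·tan31.5° = 5.6 + 11.29·2.3·0.7620·0.6128 = 17.725 kPa
Denominator = 21.1·2.3·sin29.2°·cos29.2° = 21.1·2.3·0.4879·0.8729 = 20.667 kPa
FS = 17.725 / 20.667 = 0.858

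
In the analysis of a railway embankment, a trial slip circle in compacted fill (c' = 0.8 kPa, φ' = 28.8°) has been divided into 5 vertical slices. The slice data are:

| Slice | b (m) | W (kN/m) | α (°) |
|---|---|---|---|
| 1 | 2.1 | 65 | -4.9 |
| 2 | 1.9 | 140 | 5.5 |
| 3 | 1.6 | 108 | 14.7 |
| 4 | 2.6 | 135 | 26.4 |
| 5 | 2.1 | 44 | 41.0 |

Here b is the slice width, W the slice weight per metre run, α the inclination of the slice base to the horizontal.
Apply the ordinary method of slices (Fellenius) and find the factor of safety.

Ordinary method of slices: FS = Σ[c'·Δl_i + (W_i cosα_i)·tanφ'] / Σ W_i sinα_i, with Δl_i = b_i / cosα_i.
Slice 1: Δl = 2.1/cos(-4.9°) = 2.108 m; N'_1 = 65·cos(-4.9°) = 64.8; c'Δl = 1.69; W sinα = -5.6
Slice 2: Δl = 1.9/cos5.5° = 1.909 m; N'_2 = 140·cos5.5° = 139.4; c'Δl = 1.53; W sinα = 13.4
Slice 3: Δl = 1.6/cos14.7° = 1.654 m; N'_3 = 108·cos14.7° = 104.5; c'Δl = 1.32; W sinα = 27.4
Slice 4: Δl = 2.6/cos26.4° = 2.903 m; N'_4 = 135·cos26.4° = 120.9; c'Δl = 2.32; W sinα = 60.0
Slice 5: Δl = 2.1/cos41.0° = 2.783 m; N'_5 = 44·cos41.0° = 33.2; c'Δl = 2.23; W sinα = 28.9
Σc'Δl = 9.1 kN/m; ΣN' = 462.7 kN/m; ΣW sinα = 124.2 kN/m
Resisting = 9.1 + 462.7·tan28.8° = 9.1 + 254.4 = 263.5 kN/m
FS = 263.5 / 124.2 = 2.122

FS = 2.12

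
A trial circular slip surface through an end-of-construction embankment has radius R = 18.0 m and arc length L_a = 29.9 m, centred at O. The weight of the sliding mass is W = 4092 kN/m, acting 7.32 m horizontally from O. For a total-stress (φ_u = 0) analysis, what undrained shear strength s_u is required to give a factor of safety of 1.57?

FS = s_u·L_a·R / (W·d), so s_u = FS·W·d / (L_a·R).
s_u = 1.57·4092·7.32 / (29.90·18.0) = 47026.9 / 538.20 = 87.38 kPa

s_u = 87.4 kPa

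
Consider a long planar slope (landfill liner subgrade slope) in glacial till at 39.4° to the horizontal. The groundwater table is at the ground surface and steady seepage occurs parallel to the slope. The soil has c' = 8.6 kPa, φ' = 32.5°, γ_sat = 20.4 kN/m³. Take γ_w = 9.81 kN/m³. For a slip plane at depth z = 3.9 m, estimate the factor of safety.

With seepage parallel to the slope and the water table at the surface, the effective normal stress on the slip plane uses the buoyant unit weight γ' = γ_sat − γ_w while the driving shear stress uses γ_sat:
FS = [c' + γ' z cos²β tanφ'] / [γ_sat z sinβ cosβ]
γ' = 20.4 − 9.81 = 10.59 kN/m³
Numerator = 8.6 + 10.59·3.9·cos²39.4°·tan32.5° = 8.6 + 10.59·3.9·0.5971·0.6371 = 24.311 kPa
Denominator = 20.4·3.9·sin39.4°·cos39.4° = 20.4·3.9·0.6347·0.7727 = 39.022 kPa
FS = 24.311 / 39.022 = 0.623

FS = 0.62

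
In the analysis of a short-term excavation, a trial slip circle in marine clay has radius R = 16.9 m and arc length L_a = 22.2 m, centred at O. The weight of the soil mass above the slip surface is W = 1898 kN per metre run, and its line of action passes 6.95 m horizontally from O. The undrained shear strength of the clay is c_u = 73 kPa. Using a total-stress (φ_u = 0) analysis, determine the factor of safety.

FS = 2.08

Taking moments about the centre O, the resisting moment is provided by the undrained shear strength acting along the arc:
M_R = c_u·L_a·R = 73·22.20·16.9 = 27388.1 kN·m/m
M_D = W·d = 1898·6.95 = 13191.1 kN·m/m
FS = M_R / M_D = 27388.1 / 13191.1 = 2.076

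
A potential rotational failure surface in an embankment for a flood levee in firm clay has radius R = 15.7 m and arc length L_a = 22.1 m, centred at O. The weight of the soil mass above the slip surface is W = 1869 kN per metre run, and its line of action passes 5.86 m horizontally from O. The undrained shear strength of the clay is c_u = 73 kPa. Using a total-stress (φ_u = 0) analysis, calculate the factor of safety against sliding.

Taking moments about the centre O, the resisting moment is provided by the undrained shear strength acting along the arc:
M_R = c_u·L_a·R = 73·22.10·15.7 = 25328.8 kN·m/m
M_D = W·d = 1869·5.86 = 10952.3 kN·m/m
FS = M_R / M_D = 25328.8 / 10952.3 = 2.313

FS = 2.31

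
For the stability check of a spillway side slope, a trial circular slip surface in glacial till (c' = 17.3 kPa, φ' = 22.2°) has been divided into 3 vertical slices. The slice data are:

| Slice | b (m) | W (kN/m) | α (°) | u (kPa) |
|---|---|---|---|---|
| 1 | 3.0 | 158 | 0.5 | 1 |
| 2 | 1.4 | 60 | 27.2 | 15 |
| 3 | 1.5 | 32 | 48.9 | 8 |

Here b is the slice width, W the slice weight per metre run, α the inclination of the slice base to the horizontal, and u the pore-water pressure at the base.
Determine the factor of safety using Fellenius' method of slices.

FS = 3.69

Ordinary method of slices: FS = Σ[c'·Δl_i + (W_i cosα_i − u_i·Δl_i)·tanφ'] / Σ W_i sinα_i, with Δl_i = b_i / cosα_i.
Slice 1: Δl = 3.0/cos0.5° = 3.000 m; N'_1 = 158·cos0.5° − 1·3.000 = 155.0; c'Δl = 51.90; W sinα = 1.4
Slice 2: Δl = 1.4/cos27.2° = 1.574 m; N'_2 = 60·cos27.2° − 15·1.574 = 29.8; c'Δl = 27.23; W sinα = 27.4
Slice 3: Δl = 1.5/cos48.9° = 2.282 m; N'_3 = 32·cos48.9° − 8·2.282 = 2.8; c'Δl = 39.48; W sinα = 24.1
Σc'Δl = 118.6 kN/m; ΣN' = 187.5 kN/m; ΣW sinα = 52.9 kN/m
Resisting = 118.6 + 187.5·tan22.2° = 118.6 + 76.5 = 195.1 kN/m
FS = 195.1 / 52.9 = 3.688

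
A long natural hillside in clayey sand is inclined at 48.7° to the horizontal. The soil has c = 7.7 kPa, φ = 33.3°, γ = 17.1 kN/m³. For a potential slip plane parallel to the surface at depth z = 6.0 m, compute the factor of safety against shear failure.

For an infinite slope with a slip plane parallel to the surface (no pore pressure): FS = [c + γz cos²β tanφ] / [γz sinβ cosβ].
γz = 17.1·6.0 = 102.60 kN/m²
Numerator = 7.7 + 102.60·cos²48.7°·tan33.3° = 7.7 + 102.60·0.4356·0.6569 = 37.058 kPa
Denominator = 102.60·sin48.7°·cos48.7° = 102.60·0.7513·0.6600 = 50.873 kPa
FS = 37.058 / 50.873 = 0.728

FS = 0.73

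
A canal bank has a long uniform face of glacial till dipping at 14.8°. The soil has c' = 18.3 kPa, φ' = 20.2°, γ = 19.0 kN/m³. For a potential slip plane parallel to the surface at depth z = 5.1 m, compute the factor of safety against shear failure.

For an infinite slope with a slip plane parallel to the surface (no pore pressure): FS = [c' + γz cos²β tanφ'] / [γz sinβ cosβ].
γz = 19.0·5.1 = 96.90 kN/m²
Numerator = 18.3 + 96.90·cos²14.8°·tan20.2° = 18.3 + 96.90·0.9347·0.3679 = 51.626 kPa
Denominator = 96.90·sin14.8°·cos14.8° = 96.90·0.2554·0.9668 = 23.931 kPa
FS = 51.626 / 23.931 = 2.157

FS = 2.16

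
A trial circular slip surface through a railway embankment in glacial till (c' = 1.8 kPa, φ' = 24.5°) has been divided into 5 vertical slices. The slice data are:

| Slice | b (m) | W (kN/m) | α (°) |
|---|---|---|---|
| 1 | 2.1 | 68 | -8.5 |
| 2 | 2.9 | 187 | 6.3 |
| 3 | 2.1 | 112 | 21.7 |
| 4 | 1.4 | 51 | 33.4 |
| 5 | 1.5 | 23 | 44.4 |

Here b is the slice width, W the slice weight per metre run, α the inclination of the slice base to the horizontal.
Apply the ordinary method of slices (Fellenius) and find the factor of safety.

Ordinary method of slices: FS = Σ[c'·Δl_i + (W_i cosα_i)·tanφ'] / Σ W_i sinα_i, with Δl_i = b_i / cosα_i.
Slice 1: Δl = 2.1/cos(-8.5°) = 2.123 m; N'_1 = 68·cos(-8.5°) = 67.3; c'Δl = 3.82; W sinα = -10.1
Slice 2: Δl = 2.9/cos6.3° = 2.918 m; N'_2 = 187·cos6.3° = 185.9; c'Δl = 5.25; W sinα = 20.5
Slice 3: Δl = 2.1/cos21.7° = 2.260 m; N'_3 = 112·cos21.7° = 104.1; c'Δl = 4.07; W sinα = 41.4
Slice 4: Δl = 1.4/cos33.4° = 1.677 m; N'_4 = 51·cos33.4° = 42.6; c'Δl = 3.02; W sinα = 28.1
Slice 5: Δl = 1.5/cos44.4° = 2.099 m; N'_5 = 23·cos44.4° = 16.4; c'Δl = 3.78; W sinα = 16.1
Σc'Δl = 19.9 kN/m; ΣN' = 416.2 kN/m; ΣW sinα = 96.0 kN/m
Resisting = 19.9 + 416.2·tan24.5° = 19.9 + 189.7 = 209.6 kN/m
FS = 209.6 / 96.0 = 2.182

FS = 2.18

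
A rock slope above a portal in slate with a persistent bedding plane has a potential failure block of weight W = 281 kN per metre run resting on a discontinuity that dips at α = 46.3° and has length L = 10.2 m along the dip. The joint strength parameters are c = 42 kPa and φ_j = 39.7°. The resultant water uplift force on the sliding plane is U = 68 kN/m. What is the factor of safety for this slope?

Resolving the block weight along and normal to the plane and applying the Mohr–Coulomb strength on the joint:
N' = W cosα − U = 281·cos46.3° − 68 = 126.1 kN/m
Driving force T = W sinα = 281·sin46.3° = 203.2 kN/m
Resisting force R = c·L + N'·tanφ_j = 42·10.2 + 126.1·tan39.7° = 428.4 + 104.7 = 533.1 kN/m
FS = R / T = 533.1 / 203.2 = 2.624

FS = 2.62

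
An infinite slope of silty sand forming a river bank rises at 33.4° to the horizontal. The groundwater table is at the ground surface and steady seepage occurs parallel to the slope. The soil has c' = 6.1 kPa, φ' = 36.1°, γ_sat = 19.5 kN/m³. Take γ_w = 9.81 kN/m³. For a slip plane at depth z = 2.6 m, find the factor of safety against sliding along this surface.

With seepage parallel to the slope and the water table at the surface, the effective normal stress on the slip plane uses the buoyant unit weight γ' = γ_sat − γ_w while the driving shear stress uses γ_sat:
FS = [c' + γ' z cos²β tanφ'] / [γ_sat z sinβ cosβ]
γ' = 19.5 − 9.81 = 9.69 kN/m³
Numerator = 6.1 + 9.69·2.6·cos²33.4°·tan36.1° = 6.1 + 9.69·2.6·0.6970·0.7292 = 18.905 kPa
Denominator = 19.5·2.6·sin33.4°·cos33.4° = 19.5·2.6·0.5505·0.8348 = 23.300 kPa
FS = 18.905 / 23.300 = 0.811

FS = 0.81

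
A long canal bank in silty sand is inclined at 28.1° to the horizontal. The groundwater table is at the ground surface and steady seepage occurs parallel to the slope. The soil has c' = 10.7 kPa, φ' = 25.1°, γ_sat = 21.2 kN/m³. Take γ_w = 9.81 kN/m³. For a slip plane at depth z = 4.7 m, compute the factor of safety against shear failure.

With seepage parallel to the slope and the water table at the surface, the effective normal stress on the slip plane uses the buoyant unit weight γ' = γ_sat − γ_w while the driving shear stress uses γ_sat:
FS = [c' + γ' z cos²β tanφ'] / [γ_sat z sinβ cosβ]
γ' = 21.2 − 9.81 = 11.39 kN/m³
Numerator = 10.7 + 11.39·4.7·cos²28.1°·tan25.1° = 10.7 + 11.39·4.7·0.7781·0.4684 = 30.213 kPa
Denominator = 21.2·4.7·sin28.1°·cos28.1° = 21.2·4.7·0.4710·0.8821 = 41.400 kPa
FS = 30.213 / 41.400 = 0.730

FS = 0.73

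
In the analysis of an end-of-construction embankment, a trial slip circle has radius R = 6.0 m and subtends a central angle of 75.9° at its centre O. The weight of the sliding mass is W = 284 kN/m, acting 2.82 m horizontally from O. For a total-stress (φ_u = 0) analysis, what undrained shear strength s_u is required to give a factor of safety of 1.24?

FS = s_u·L_a·R / (W·d), so s_u = FS·W·d / (L_a·R).
Arc length L_a = R·θ = 6.0·(75.9°·π/180) = 6.0·1.3247 = 7.95 m
s_u = 1.24·284·2.82 / (7.95·6.0) = 993.1 / 47.69 = 20.82 kPa

s_u = 20.8 kPa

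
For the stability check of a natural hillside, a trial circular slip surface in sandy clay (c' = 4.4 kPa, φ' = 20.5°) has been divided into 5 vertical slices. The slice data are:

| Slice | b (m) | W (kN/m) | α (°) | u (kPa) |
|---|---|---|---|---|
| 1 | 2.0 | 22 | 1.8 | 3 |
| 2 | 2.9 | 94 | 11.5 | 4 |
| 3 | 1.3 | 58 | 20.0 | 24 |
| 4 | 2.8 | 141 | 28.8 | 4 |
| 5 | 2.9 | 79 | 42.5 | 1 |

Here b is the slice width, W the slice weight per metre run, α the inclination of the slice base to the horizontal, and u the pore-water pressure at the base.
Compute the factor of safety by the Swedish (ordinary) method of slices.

FS = 1.03

Ordinary method of slices: FS = Σ[c'·Δl_i + (W_i cosα_i − u_i·Δl_i)·tanφ'] / Σ W_i sinα_i, with Δl_i = b_i / cosα_i.
Slice 1: Δl = 2.0/cos1.8° = 2.001 m; N'_1 = 22·cos1.8° − 3·2.001 = 16.0; c'Δl = 8.80; W sinα = 0.7
Slice 2: Δl = 2.9/cos11.5° = 2.959 m; N'_2 = 94·cos11.5° − 4·2.959 = 80.3; c'Δl = 13.02; W sinα = 18.7
Slice 3: Δl = 1.3/cos20.0° = 1.383 m; N'_3 = 58·cos20.0° − 24·1.383 = 21.3; c'Δl = 6.09; W sinα = 19.8
Slice 4: Δl = 2.8/cos28.8° = 3.195 m; N'_4 = 141·cos28.8° − 4·3.195 = 110.8; c'Δl = 14.06; W sinα = 67.9
Slice 5: Δl = 2.9/cos42.5° = 3.933 m; N'_5 = 79·cos42.5° − 1·3.933 = 54.3; c'Δl = 17.31; W sinα = 53.4
Σc'Δl = 59.3 kN/m; ΣN' = 282.7 kN/m; ΣW sinα = 160.6 kN/m
Resisting = 59.3 + 282.7·tan20.5° = 59.3 + 105.7 = 165.0 kN/m
FS = 165.0 / 160.6 = 1.027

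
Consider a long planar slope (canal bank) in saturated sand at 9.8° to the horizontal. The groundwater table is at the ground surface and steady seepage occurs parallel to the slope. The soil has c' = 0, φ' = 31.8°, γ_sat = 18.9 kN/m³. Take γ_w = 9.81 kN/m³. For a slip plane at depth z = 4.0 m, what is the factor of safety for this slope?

FS = 1.73

With seepage parallel to the slope and the water table at the surface, the effective normal stress on the slip plane uses the buoyant unit weight γ' = γ_sat − γ_w while the driving shear stress uses γ_sat:
FS = [c' + γ' z cos²β tanφ'] / [γ_sat z sinβ cosβ]
(For c' = 0 this reduces to FS = (γ'/γ_sat)·tanφ'/tanβ.)
γ' = 18.9 − 9.81 = 9.09 kN/m³
Numerator = 0.0 + 9.09·4.0·cos²9.8°·tan31.8° = 0.0 + 9.09·4.0·0.9710·0.6200 = 21.891 kPa
Denominator = 18.9·4.0·sin9.8°·cos9.8° = 18.9·4.0·0.1702·0.9854 = 12.680 kPa
FS = 21.891 / 12.680 = 1.726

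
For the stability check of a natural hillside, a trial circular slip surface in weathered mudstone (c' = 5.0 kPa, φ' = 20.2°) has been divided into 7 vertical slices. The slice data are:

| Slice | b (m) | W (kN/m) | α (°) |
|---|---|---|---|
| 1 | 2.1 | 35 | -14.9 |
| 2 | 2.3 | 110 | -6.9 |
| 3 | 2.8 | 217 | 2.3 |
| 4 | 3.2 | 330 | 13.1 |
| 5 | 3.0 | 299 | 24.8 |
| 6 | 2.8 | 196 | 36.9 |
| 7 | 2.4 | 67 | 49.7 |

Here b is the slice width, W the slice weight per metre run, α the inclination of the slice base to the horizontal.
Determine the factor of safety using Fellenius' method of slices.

Ordinary method of slices: FS = Σ[c'·Δl_i + (W_i cosα_i)·tanφ'] / Σ W_i sinα_i, with Δl_i = b_i / cosα_i.
Slice 1: Δl = 2.1/cos(-14.9°) = 2.173 m; N'_1 = 35·cos(-14.9°) = 33.8; c'Δl = 10.87; W sinα = -9.0
Slice 2: Δl = 2.3/cos(-6.9°) = 2.317 m; N'_2 = 110·cos(-6.9°) = 109.2; c'Δl = 11.58; W sinα = -13.2
Slice 3: Δl = 2.8/cos2.3° = 2.802 m; N'_3 = 217·cos2.3° = 216.8; c'Δl = 14.01; W sinα = 8.7
Slice 4: Δl = 3.2/cos13.1° = 3.286 m; N'_4 = 330·cos13.1° = 321.4; c'Δl = 16.43; W sinα = 74.8
Slice 5: Δl = 3.0/cos24.8° = 3.305 m; N'_5 = 299·cos24.8° = 271.4; c'Δl = 16.52; W sinα = 125.4
Slice 6: Δl = 2.8/cos36.9° = 3.501 m; N'_6 = 196·cos36.9° = 156.7; c'Δl = 17.51; W sinα = 117.7
Slice 7: Δl = 2.4/cos49.7° = 3.711 m; N'_7 = 67·cos49.7° = 43.3; c'Δl = 18.55; W sinα = 51.1
Σc'Δl = 105.5 kN/m; ΣN' = 1152.8 kN/m; ΣW sinα = 355.5 kN/m
Resisting = 105.5 + 1152.8·tan20.2° = 105.5 + 424.1 = 529.6 kN/m
FS = 529.6 / 355.5 = 1.490

FS = 1.49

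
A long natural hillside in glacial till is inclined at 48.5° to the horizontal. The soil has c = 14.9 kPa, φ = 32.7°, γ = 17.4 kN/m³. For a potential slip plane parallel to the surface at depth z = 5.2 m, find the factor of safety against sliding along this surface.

For an infinite slope with a slip plane parallel to the surface (no pore pressure): FS = [c + γz cos²β tanφ] / [γz sinβ cosβ].
γz = 17.4·5.2 = 90.48 kN/m²
Numerator = 14.9 + 90.48·cos²48.5°·tan32.7° = 14.9 + 90.48·0.4391·0.6420 = 40.404 kPa
Denominator = 90.48·sin48.5°·cos48.5° = 90.48·0.7490·0.6626 = 44.903 kPa
FS = 40.404 / 44.903 = 0.900

FS = 0.90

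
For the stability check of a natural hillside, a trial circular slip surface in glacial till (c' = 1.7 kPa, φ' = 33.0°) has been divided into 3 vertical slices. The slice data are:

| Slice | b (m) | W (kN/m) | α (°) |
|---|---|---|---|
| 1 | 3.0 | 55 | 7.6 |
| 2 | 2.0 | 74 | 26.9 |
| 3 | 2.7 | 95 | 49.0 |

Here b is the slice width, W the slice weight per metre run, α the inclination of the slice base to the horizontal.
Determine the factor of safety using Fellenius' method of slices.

FS = 1.20

Ordinary method of slices: FS = Σ[c'·Δl_i + (W_i cosα_i)·tanφ'] / Σ W_i sinα_i, with Δl_i = b_i / cosα_i.
Slice 1: Δl = 3.0/cos7.6° = 3.027 m; N'_1 = 55·cos7.6° = 54.5; c'Δl = 5.15; W sinα = 7.3
Slice 2: Δl = 2.0/cos26.9° = 2.243 m; N'_2 = 74·cos26.9° = 66.0; c'Δl = 3.81; W sinα = 33.5
Slice 3: Δl = 2.7/cos49.0° = 4.115 m; N'_3 = 95·cos49.0° = 62.3; c'Δl = 7.00; W sinα = 71.7
Σc'Δl = 16.0 kN/m; ΣN' = 182.8 kN/m; ΣW sinα = 112.5 kN/m
Resisting = 16.0 + 182.8·tan33.0° = 16.0 + 118.7 = 134.7 kN/m
FS = 134.7 / 112.5 = 1.198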